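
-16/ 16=-1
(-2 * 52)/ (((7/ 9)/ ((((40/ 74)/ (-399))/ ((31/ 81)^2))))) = 40940640/ 33103567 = 1.24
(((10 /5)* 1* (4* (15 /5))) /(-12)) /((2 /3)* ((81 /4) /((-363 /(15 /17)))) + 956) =-8228 /3932849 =-0.00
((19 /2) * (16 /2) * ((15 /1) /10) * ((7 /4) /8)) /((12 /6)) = 399 /32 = 12.47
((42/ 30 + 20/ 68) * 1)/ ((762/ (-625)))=-3000/ 2159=-1.39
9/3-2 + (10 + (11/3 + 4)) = 56/3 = 18.67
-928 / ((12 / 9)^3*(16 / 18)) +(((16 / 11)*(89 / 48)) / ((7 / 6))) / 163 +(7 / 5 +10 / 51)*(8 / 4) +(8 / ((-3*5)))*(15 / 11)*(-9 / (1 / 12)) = -18367606351 / 51208080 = -358.69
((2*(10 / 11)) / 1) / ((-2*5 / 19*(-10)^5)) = 19 / 550000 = 0.00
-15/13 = -1.15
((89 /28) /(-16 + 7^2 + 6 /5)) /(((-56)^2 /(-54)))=-1335 /834176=-0.00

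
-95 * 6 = -570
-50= -50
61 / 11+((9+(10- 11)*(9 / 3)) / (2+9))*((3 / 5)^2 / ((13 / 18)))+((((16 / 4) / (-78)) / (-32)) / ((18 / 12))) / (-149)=223109941 / 38352600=5.82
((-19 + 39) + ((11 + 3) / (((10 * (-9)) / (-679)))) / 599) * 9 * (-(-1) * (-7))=-3806971 / 2995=-1271.11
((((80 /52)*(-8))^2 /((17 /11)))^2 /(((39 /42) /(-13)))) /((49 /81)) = -12846366720000 /57778903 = -222336.63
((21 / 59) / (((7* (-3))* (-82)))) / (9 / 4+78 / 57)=38 / 665225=0.00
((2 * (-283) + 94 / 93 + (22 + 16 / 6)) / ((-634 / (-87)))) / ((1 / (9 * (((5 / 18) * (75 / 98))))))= -273234375 / 1926092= -141.86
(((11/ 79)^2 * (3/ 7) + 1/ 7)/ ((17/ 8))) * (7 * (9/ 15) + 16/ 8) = 1637792/ 3713395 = 0.44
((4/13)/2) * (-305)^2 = 186050/13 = 14311.54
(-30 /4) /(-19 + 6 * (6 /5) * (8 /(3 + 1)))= 1.63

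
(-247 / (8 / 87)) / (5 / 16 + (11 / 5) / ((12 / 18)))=-214890 / 289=-743.56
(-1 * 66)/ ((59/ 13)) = -858/ 59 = -14.54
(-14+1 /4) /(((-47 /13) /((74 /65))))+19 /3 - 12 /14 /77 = 1619081 /151998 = 10.65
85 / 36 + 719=25969 / 36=721.36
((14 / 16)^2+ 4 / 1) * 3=915 / 64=14.30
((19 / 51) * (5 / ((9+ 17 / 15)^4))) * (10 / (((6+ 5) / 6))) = 1265625 / 1313416192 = 0.00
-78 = -78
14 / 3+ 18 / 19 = 5.61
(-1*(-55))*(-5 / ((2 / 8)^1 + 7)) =-1100 / 29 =-37.93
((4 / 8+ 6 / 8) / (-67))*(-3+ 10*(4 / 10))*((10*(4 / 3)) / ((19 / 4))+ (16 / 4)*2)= -770 / 3819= -0.20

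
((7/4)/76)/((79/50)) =175/12008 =0.01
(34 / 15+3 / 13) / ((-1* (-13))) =487 / 2535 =0.19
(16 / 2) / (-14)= -4 / 7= -0.57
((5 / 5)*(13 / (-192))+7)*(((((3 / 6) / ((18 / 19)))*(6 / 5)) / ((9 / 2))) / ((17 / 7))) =177023 / 440640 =0.40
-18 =-18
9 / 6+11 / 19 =79 / 38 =2.08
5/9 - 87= -778/9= -86.44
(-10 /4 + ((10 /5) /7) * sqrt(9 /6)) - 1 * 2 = -9 /2 + sqrt(6) /7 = -4.15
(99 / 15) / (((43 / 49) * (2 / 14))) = 11319 / 215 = 52.65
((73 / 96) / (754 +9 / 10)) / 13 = 365 / 4710576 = 0.00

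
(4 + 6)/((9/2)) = 20/9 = 2.22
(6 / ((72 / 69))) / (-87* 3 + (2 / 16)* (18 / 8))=-184 / 8343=-0.02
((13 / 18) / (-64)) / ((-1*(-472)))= -13 / 543744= -0.00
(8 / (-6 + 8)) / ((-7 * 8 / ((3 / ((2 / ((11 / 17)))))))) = -33 / 476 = -0.07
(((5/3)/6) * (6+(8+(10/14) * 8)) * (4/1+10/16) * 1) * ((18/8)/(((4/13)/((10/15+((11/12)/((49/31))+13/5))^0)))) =185.21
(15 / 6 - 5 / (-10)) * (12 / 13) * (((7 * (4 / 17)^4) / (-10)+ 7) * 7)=736429428 / 5428865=135.65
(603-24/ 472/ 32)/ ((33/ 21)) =383.73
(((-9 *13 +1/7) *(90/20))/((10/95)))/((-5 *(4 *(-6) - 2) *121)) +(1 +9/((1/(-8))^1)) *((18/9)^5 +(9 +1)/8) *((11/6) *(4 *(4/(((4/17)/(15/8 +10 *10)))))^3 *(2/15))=-3041928682223515239733/15855840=-191849103057517.94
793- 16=777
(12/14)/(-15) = -2/35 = -0.06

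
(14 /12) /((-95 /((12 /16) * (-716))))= 1253 /190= 6.59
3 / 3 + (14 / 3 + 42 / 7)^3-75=30770 / 27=1139.63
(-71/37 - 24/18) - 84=-9685/111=-87.25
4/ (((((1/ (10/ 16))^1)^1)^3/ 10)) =625/ 64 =9.77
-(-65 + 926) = -861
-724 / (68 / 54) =-9774 / 17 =-574.94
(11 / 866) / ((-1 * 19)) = -11 / 16454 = -0.00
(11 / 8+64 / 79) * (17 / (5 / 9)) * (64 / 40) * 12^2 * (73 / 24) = 92546334 / 1975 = 46858.90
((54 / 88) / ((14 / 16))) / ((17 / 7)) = 0.29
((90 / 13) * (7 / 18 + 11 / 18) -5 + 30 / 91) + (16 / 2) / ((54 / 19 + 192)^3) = 1300089724624 / 577112722641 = 2.25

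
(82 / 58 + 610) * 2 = 35462 / 29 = 1222.83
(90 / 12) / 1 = 7.50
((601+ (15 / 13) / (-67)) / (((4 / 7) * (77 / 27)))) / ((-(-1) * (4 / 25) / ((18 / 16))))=49687425 / 19162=2593.02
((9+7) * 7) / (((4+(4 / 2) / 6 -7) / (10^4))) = -420000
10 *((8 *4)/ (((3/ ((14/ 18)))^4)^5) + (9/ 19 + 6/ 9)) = 9184750960115314407186608159630/ 805432007229107866771594230819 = 11.40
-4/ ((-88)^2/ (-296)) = 37/ 242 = 0.15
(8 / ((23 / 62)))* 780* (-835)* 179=-57825019200 / 23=-2514131269.57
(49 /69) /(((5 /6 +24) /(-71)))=-6958 /3427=-2.03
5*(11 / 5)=11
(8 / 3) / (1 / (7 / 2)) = 28 / 3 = 9.33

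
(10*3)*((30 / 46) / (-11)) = -450 / 253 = -1.78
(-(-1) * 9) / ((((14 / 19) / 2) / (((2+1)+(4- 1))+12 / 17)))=19494 / 119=163.82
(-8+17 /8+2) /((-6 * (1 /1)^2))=31 /48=0.65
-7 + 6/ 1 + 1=0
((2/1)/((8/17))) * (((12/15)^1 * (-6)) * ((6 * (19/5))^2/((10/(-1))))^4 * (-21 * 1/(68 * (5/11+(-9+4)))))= -10121433.04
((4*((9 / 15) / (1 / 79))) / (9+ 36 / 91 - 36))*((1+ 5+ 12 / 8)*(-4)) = 57512 / 269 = 213.80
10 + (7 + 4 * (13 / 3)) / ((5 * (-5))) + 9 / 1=1352 / 75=18.03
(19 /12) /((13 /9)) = 1.10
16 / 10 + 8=48 / 5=9.60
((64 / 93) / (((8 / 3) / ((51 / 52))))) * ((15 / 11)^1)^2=22950 / 48763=0.47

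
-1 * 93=-93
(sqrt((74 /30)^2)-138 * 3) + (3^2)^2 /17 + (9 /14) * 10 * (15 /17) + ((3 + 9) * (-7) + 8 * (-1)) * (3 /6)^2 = -757012 /1785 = -424.10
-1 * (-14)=14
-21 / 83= -0.25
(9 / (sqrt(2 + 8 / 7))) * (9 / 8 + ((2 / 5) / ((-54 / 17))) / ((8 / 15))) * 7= 28 * sqrt(154) / 11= 31.59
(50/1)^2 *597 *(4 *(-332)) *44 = -87209760000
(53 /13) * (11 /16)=583 /208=2.80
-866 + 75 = -791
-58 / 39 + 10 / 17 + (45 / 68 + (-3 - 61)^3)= -40894501 / 156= -262144.24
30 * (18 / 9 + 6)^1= 240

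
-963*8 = -7704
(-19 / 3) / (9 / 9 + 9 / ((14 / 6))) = -133 / 102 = -1.30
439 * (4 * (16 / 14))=14048 / 7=2006.86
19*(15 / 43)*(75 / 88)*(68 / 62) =363375 / 58652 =6.20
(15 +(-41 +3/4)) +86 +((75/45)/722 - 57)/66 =2140280/35739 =59.89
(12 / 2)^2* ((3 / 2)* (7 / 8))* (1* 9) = 1701 / 4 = 425.25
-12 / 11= -1.09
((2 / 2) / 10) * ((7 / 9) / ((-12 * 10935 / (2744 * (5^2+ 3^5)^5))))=-3319449991072768 / 1476225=-2248607082.98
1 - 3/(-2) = 5/2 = 2.50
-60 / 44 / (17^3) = -15 / 54043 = -0.00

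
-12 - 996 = -1008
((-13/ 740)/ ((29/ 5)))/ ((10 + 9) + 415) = -13/ 1862728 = -0.00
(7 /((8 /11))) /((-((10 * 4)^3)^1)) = -77 /512000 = -0.00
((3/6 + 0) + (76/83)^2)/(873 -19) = 18441/11766412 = 0.00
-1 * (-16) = 16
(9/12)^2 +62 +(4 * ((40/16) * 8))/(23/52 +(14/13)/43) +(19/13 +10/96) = 1917973/8151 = 235.31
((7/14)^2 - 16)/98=-9/56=-0.16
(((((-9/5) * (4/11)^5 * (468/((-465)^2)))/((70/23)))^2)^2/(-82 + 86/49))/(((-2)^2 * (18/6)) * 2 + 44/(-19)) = -1095489498126415397948227584/434364321998507006561514556023774478735504150390625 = -0.00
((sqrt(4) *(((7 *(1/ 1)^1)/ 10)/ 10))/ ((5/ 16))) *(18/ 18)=56/ 125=0.45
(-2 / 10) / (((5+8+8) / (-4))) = 4 / 105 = 0.04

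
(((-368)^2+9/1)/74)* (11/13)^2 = 16387393/12506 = 1310.36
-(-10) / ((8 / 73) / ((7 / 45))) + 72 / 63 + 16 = 7897 / 252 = 31.34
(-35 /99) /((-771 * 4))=35 /305316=0.00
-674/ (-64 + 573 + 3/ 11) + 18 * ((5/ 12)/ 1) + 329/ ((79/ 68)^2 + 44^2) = 318488611497/ 50184424610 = 6.35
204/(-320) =-51/80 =-0.64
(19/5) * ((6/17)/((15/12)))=456/425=1.07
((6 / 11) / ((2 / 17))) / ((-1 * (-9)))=17 / 33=0.52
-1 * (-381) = 381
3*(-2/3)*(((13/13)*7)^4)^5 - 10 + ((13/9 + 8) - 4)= -1436260793357016059/9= -159584532595224006.56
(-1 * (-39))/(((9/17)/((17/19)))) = 3757/57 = 65.91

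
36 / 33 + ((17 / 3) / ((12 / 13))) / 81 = 37423 / 32076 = 1.17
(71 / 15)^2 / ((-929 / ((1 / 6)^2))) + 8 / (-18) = -3349441 / 7524900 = -0.45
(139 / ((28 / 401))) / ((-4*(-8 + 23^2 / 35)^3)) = -341401375 / 247011984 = -1.38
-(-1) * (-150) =-150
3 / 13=0.23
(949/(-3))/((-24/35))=33215/72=461.32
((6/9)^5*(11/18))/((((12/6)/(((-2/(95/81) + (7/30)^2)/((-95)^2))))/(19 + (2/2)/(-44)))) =-4714243/33751424250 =-0.00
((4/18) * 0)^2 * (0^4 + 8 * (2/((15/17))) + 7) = 0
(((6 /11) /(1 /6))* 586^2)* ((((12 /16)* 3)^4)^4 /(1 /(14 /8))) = 10022035602142726974567 /11811160064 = 848522545443.23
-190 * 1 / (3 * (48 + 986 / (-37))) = -703 / 237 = -2.97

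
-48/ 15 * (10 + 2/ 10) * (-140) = 22848/ 5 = 4569.60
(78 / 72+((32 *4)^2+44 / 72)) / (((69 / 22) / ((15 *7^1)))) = 227105725 / 414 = 548564.55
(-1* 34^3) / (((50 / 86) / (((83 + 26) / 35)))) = -184217848 / 875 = -210534.68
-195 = -195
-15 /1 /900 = -1 /60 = -0.02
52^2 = 2704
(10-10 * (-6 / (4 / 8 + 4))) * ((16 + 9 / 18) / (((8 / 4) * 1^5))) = 385 / 2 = 192.50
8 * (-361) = -2888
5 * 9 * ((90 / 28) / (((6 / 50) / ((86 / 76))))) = 725625 / 532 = 1363.96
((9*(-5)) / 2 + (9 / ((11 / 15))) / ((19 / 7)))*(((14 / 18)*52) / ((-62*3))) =75985 / 19437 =3.91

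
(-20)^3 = -8000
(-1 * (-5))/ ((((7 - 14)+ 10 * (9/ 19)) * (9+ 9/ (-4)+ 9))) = -380/ 2709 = -0.14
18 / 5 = 3.60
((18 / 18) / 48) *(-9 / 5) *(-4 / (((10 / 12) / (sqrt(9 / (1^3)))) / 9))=4.86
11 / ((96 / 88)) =121 / 12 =10.08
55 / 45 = 11 / 9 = 1.22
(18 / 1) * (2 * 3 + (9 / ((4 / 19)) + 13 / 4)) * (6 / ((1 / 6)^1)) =33696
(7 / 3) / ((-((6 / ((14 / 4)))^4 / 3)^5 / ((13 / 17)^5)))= -207384169513074768811051 / 67202357550574008451203072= -0.00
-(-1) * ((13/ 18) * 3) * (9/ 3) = 13/ 2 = 6.50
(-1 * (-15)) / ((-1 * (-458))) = 15 / 458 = 0.03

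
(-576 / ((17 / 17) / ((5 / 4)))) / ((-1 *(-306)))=-40 / 17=-2.35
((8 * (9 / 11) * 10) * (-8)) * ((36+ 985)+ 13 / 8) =-5890320 / 11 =-535483.64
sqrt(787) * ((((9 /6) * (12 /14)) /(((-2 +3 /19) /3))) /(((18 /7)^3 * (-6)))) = 133 * sqrt(787) /6480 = 0.58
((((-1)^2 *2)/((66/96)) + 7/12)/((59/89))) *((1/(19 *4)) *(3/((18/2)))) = 41029/1775664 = 0.02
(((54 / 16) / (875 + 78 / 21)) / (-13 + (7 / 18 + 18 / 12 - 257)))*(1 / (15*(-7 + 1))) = 189 / 1187389040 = 0.00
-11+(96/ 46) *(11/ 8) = -8.13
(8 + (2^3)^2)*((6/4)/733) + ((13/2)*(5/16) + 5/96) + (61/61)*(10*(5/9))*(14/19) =3170797/501372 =6.32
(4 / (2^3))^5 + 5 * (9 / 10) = 145 / 32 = 4.53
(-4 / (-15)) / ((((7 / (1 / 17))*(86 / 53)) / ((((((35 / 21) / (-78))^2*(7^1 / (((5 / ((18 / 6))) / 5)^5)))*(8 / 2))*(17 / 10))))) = 0.01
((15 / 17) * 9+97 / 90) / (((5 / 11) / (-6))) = -151789 / 1275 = -119.05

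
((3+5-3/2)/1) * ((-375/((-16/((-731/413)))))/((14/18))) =-32072625/92512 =-346.69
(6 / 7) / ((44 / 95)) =285 / 154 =1.85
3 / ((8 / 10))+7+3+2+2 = 71 / 4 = 17.75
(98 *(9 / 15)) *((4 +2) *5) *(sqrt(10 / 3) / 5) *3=1764 *sqrt(30) / 5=1932.37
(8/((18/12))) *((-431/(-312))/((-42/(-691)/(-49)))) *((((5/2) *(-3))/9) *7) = 34646.79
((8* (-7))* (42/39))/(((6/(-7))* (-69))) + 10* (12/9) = 33136/2691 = 12.31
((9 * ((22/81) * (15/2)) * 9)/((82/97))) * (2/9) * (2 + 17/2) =37345/82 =455.43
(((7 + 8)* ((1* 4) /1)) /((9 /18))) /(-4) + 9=-21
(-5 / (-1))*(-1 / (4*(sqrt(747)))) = -5*sqrt(83) / 996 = -0.05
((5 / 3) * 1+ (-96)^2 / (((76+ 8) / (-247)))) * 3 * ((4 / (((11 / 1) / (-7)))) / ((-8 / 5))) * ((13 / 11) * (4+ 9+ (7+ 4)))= -443861340 / 121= -3668275.54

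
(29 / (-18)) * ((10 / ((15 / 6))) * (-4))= 232 / 9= 25.78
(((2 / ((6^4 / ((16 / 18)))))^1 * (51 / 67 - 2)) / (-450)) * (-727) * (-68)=2051594 / 10989675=0.19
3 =3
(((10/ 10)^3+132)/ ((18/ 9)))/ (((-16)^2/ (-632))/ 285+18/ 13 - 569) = -38928435/ 332277202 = -0.12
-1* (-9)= 9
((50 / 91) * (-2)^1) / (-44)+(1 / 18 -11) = -196747 / 18018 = -10.92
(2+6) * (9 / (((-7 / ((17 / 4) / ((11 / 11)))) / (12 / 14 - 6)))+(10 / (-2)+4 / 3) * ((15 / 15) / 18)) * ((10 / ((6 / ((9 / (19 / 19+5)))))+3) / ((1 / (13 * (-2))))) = -42224468 / 1323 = -31915.70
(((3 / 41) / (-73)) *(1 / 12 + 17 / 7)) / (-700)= 211 / 58662800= 0.00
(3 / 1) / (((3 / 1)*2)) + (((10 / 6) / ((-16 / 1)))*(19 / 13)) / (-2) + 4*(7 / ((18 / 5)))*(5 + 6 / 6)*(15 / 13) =67919 / 1248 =54.42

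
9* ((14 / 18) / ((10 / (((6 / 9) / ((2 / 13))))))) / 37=91 / 1110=0.08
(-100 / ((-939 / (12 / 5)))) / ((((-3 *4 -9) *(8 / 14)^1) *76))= -5 / 17841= -0.00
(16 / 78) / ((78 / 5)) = 20 / 1521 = 0.01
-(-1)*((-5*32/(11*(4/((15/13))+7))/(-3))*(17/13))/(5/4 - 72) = -54400/6353633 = -0.01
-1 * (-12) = 12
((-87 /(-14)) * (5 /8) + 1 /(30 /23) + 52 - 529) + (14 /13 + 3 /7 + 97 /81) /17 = -472.19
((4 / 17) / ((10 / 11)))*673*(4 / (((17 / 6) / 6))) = 2132064 / 1445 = 1475.48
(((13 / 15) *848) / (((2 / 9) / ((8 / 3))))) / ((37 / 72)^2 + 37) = 228593664 / 965885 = 236.67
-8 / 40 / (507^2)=-1 / 1285245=-0.00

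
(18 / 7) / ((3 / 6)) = 36 / 7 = 5.14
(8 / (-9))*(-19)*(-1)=-152 / 9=-16.89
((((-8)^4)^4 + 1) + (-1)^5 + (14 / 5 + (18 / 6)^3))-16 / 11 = 15481123719087639 / 55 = 281474976710684.35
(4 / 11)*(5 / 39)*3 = 20 / 143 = 0.14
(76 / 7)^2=5776 / 49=117.88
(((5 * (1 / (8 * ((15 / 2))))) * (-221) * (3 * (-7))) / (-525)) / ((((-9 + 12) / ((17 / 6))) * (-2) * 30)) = 0.01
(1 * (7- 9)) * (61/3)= -122/3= -40.67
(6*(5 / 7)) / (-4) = -15 / 14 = -1.07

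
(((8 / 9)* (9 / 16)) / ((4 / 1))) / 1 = 1 / 8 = 0.12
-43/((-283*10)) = 43/2830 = 0.02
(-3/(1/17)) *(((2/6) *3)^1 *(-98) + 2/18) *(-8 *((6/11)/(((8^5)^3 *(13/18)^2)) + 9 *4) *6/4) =-4408253268748555225203/2043992116035584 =-2156688.00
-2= -2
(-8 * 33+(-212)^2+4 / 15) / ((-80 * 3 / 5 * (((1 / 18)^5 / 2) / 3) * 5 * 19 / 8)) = -422132010624 / 475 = -888698969.73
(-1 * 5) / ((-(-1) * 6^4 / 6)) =-5 / 216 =-0.02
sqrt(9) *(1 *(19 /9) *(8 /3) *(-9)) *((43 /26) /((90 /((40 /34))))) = -3.29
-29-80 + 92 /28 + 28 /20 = -3651 /35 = -104.31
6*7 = 42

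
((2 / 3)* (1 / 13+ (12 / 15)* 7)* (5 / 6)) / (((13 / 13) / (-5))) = -205 / 13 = -15.77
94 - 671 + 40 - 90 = -627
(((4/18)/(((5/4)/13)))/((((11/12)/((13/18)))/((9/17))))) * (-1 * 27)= -24336/935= -26.03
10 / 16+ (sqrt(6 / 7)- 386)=-3083 / 8+ sqrt(42) / 7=-384.45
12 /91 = 0.13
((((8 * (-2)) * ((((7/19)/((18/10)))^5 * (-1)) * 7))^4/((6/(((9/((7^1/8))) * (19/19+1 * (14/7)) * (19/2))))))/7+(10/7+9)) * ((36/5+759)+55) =8563.96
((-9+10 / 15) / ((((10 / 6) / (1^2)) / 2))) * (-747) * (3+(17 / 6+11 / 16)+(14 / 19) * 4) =10750575 / 152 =70727.47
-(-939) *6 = 5634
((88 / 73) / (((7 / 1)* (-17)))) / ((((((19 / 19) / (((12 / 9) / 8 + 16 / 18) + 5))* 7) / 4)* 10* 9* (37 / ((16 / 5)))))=-153472 / 4556114325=-0.00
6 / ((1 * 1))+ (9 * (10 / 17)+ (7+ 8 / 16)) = 639 / 34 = 18.79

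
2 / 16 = 1 / 8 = 0.12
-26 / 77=-0.34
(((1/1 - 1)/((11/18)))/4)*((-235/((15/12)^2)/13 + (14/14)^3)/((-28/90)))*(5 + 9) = 0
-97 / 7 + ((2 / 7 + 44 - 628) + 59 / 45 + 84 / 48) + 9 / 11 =-8228573 / 13860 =-593.69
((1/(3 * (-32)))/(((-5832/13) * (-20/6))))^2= 169/3482851737600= 0.00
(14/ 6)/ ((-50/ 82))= -287/ 75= -3.83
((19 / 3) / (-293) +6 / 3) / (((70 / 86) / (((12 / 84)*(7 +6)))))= 972101 / 215355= 4.51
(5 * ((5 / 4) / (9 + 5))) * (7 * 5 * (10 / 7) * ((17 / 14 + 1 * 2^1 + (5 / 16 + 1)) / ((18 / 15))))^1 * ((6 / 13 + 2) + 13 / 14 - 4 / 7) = 20840625 / 87808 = 237.34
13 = 13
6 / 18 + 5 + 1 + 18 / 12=47 / 6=7.83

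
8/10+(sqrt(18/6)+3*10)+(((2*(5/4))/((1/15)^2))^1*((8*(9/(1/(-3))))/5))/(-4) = sqrt(3)+30529/5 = 6107.53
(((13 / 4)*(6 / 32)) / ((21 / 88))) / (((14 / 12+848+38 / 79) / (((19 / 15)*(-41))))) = -8800363 / 56382620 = -0.16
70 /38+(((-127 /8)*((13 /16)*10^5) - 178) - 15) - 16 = -98043869 /76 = -1290050.91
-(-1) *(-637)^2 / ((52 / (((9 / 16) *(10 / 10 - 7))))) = -842751 / 32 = -26335.97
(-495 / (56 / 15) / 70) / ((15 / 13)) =-1287 / 784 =-1.64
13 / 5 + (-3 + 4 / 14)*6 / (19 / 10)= -209 / 35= -5.97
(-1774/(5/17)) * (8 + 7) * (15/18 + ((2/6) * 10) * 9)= -2789615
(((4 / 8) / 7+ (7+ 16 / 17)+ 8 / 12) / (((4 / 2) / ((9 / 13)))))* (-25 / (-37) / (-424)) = -464775 / 97077344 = -0.00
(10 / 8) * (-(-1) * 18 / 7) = 3.21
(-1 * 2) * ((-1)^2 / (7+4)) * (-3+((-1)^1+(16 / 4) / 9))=64 / 99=0.65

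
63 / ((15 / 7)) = 147 / 5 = 29.40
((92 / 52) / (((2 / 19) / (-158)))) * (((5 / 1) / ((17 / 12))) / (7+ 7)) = -1035690 / 1547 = -669.48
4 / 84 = 0.05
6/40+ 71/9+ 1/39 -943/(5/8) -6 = -3525761/2340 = -1506.74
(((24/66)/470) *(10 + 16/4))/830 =14/1072775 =0.00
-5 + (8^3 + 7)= 514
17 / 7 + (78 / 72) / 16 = 3355 / 1344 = 2.50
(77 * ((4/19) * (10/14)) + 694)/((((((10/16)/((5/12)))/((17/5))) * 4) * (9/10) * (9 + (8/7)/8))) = 797657/16416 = 48.59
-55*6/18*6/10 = -11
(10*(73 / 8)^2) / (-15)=-5329 / 96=-55.51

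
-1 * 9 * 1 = -9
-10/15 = -2/3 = -0.67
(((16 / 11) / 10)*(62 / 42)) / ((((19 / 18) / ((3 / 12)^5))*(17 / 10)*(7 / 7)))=93 / 795872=0.00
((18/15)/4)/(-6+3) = -1/10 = -0.10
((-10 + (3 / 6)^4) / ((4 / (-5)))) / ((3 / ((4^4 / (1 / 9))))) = 9540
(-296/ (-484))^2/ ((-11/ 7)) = -38332/ 161051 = -0.24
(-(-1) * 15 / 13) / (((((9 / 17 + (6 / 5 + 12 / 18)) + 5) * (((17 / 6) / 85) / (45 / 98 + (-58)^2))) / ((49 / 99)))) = 2101945875 / 269698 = 7793.70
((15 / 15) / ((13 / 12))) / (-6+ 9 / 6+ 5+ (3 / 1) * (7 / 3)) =8 / 65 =0.12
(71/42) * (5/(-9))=-355/378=-0.94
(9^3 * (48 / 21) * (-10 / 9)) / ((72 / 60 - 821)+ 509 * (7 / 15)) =97200 / 30569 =3.18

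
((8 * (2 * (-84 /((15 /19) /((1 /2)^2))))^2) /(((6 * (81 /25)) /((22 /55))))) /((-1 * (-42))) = 40432 /3645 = 11.09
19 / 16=1.19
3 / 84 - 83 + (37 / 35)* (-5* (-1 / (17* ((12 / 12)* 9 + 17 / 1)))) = -513309 / 6188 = -82.95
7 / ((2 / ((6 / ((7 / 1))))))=3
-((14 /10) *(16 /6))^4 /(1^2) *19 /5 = -186855424 /253125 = -738.19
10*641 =6410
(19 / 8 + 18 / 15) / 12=143 / 480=0.30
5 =5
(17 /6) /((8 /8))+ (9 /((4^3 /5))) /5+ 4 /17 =10475 /3264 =3.21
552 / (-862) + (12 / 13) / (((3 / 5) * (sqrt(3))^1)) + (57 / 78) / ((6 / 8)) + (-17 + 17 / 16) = -4196471 / 268944 + 20 * sqrt(3) / 39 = -14.72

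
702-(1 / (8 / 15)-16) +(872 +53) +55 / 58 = 380961 / 232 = 1642.07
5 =5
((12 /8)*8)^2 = 144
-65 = -65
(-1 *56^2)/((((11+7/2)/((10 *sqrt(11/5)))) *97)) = -12544 *sqrt(55)/2813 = -33.07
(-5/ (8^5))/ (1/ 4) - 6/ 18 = -8207/ 24576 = -0.33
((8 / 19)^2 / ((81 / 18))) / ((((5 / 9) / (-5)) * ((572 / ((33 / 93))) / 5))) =-0.00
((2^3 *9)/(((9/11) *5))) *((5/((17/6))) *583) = 18107.29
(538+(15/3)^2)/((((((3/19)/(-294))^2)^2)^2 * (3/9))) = 244043397641514218516328102144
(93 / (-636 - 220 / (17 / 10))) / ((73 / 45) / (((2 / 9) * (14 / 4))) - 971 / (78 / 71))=0.00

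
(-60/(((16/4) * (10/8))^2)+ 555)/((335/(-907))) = -2506041/1675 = -1496.14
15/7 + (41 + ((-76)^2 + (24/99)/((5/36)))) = 2241042/385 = 5820.89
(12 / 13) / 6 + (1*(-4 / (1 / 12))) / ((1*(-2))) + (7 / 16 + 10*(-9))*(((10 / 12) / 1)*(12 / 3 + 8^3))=-4002723 / 104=-38487.72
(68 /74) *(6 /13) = 204 /481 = 0.42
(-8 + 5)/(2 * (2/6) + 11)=-9/35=-0.26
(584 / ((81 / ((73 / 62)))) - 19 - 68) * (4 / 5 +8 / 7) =-1915084 / 12555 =-152.54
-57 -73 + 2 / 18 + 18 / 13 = -15035 / 117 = -128.50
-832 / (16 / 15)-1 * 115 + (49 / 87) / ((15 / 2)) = -1167877 / 1305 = -894.92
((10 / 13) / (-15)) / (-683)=2 / 26637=0.00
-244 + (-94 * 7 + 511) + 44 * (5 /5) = -347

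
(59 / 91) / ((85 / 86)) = 5074 / 7735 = 0.66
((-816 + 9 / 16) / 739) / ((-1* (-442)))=-13047 / 5226208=-0.00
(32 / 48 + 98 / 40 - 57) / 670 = -3233 / 40200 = -0.08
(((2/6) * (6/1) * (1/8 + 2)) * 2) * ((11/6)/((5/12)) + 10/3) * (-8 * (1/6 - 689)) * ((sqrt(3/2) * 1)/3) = 8150276 * sqrt(6)/135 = 147881.61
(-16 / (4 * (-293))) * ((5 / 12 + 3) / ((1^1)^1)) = 41 / 879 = 0.05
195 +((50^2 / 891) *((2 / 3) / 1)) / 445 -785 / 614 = 28297272665 / 146068758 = 193.73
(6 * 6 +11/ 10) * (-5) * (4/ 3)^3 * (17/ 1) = -201824/ 27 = -7474.96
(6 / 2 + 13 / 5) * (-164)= -4592 / 5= -918.40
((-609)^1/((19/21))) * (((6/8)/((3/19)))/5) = -12789/20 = -639.45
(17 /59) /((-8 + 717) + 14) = 17 /42657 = 0.00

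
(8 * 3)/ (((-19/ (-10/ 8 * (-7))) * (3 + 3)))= -35/ 19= -1.84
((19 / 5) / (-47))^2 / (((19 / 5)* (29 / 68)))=1292 / 320305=0.00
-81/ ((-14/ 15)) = 1215/ 14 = 86.79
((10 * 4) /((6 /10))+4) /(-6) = -106 /9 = -11.78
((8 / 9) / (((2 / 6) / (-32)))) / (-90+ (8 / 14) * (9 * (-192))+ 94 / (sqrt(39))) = 0.08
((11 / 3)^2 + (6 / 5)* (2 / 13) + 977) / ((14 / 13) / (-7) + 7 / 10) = 1159036 / 639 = 1813.83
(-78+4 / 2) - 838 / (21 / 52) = -45172 / 21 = -2151.05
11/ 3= 3.67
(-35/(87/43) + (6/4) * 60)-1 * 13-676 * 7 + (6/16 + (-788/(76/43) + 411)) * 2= -31349033/6612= -4741.23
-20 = -20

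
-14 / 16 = -0.88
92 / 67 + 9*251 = 151445 / 67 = 2260.37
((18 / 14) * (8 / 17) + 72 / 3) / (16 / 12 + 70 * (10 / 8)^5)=4497408 / 39290587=0.11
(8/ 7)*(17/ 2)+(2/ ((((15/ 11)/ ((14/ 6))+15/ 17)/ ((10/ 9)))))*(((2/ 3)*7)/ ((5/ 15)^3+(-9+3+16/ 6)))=226355/ 29904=7.57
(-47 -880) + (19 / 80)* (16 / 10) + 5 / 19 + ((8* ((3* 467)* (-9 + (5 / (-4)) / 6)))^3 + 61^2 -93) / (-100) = 20887240324175107 / 1900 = 10993284381144.79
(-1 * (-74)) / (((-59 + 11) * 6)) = -37 / 144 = -0.26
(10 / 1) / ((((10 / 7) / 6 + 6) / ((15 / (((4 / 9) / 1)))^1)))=14175 / 262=54.10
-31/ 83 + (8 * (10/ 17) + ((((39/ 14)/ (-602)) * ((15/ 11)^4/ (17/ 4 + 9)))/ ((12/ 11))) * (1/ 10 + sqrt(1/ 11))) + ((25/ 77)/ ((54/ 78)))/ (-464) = 3793332542683963/ 875802064149936 - 658125 * sqrt(11)/ 6539900444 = 4.33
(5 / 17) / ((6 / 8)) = 20 / 51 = 0.39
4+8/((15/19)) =212/15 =14.13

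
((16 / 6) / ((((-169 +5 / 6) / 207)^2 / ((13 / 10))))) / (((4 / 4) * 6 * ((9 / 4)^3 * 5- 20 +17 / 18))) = 2566826496 / 111118450745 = 0.02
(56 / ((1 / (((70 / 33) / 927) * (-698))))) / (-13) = 2736160 / 397683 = 6.88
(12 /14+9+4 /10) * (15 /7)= 1077 /49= 21.98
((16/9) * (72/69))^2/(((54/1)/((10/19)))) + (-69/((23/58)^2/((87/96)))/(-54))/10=300873011/390782880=0.77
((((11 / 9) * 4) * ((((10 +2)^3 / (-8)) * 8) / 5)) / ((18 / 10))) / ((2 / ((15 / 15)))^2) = -704 / 3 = -234.67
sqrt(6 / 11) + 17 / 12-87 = -1027 / 12 + sqrt(66) / 11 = -84.84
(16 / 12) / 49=4 / 147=0.03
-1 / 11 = -0.09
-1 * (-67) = 67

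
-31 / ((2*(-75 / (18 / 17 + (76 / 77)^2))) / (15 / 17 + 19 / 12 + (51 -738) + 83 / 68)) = -110686243783 / 385533225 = -287.10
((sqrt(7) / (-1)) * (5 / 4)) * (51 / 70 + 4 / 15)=-209 * sqrt(7) / 168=-3.29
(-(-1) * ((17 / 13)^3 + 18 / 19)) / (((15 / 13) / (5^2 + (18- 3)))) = 110.36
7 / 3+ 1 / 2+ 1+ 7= 65 / 6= 10.83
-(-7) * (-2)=-14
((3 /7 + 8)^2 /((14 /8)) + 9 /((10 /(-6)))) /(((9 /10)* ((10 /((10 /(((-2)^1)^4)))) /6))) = 60359 /4116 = 14.66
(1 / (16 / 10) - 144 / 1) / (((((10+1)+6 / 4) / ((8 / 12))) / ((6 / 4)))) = -1147 / 100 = -11.47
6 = 6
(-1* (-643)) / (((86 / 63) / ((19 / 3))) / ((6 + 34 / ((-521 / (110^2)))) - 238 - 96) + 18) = 74695031208 / 2090973805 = 35.72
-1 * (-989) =989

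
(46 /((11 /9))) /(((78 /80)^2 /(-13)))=-73600 /143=-514.69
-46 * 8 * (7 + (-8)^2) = -26128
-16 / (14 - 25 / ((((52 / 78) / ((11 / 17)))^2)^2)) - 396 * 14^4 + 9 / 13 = -2163420654687551 / 142211173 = -15212733.35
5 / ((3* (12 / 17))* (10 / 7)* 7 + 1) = 0.23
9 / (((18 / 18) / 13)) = 117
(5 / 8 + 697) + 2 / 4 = 5585 / 8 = 698.12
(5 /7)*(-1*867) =-4335 /7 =-619.29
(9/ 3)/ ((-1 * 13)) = -3/ 13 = -0.23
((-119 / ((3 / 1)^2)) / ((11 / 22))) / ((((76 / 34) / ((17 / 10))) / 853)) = -29335523 / 1710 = -17155.28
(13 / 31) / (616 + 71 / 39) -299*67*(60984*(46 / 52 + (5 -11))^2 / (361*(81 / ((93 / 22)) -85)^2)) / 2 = -413177460282835044 / 40449949729085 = -10214.54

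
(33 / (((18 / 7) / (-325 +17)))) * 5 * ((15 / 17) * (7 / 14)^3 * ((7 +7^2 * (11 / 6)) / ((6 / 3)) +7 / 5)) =-88608905 / 816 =-108589.34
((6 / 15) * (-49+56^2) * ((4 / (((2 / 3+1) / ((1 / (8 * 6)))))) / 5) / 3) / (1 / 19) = 19551 / 250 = 78.20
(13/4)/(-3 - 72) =-13/300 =-0.04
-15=-15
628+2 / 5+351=4897 / 5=979.40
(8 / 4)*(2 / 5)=4 / 5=0.80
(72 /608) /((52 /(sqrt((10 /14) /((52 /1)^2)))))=9 * sqrt(35) /1438528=0.00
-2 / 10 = -1 / 5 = -0.20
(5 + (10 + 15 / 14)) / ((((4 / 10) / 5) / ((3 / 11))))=16875 / 308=54.79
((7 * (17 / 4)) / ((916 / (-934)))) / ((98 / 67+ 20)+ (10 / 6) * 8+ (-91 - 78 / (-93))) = 0.55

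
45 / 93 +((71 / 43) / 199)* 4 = 137159 / 265267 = 0.52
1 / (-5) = -1 / 5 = -0.20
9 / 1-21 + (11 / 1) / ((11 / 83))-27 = 44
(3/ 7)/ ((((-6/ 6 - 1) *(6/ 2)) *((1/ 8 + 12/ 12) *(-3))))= 4/ 189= 0.02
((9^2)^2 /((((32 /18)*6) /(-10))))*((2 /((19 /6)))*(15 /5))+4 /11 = -9742781 /836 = -11654.04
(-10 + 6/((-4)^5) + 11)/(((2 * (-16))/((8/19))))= -509/38912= -0.01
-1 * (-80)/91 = 80/91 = 0.88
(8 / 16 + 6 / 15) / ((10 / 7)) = 63 / 100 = 0.63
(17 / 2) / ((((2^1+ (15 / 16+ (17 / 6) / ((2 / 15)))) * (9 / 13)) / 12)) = 7072 / 1161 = 6.09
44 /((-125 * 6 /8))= -0.47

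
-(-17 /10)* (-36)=-306 /5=-61.20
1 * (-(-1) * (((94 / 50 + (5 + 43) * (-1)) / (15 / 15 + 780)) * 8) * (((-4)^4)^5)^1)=-10141895254605824 / 19525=-519431255037.43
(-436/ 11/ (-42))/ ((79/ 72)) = 0.86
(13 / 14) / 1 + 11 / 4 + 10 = 383 / 28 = 13.68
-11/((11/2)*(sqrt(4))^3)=-0.25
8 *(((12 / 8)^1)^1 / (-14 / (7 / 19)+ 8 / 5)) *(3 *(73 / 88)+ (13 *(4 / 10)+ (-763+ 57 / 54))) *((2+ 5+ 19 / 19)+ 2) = 14934265 / 6006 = 2486.56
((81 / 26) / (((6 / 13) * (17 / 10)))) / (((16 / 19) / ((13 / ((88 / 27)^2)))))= 24308505 / 4212736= 5.77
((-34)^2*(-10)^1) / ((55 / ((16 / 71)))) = -36992 / 781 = -47.36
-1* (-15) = 15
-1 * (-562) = 562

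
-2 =-2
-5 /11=-0.45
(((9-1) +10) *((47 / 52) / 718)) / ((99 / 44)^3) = 752 / 378027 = 0.00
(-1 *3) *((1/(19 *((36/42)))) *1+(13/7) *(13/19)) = -1063/266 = -4.00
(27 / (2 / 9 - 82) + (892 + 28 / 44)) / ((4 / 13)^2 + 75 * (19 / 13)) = 1220874759 / 150107936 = 8.13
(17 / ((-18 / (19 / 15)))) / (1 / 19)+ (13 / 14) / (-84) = -1203437 / 52920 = -22.74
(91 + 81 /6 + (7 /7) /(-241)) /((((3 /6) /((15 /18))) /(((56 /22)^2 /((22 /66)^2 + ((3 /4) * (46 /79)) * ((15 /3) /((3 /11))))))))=6684708240 /48086489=139.01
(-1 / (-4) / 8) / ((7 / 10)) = 5 / 112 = 0.04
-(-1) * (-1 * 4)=-4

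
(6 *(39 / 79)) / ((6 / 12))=468 / 79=5.92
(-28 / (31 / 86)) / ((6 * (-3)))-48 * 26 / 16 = -20558 / 279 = -73.68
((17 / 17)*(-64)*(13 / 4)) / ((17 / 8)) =-1664 / 17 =-97.88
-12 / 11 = -1.09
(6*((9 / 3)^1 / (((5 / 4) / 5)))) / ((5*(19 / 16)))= 1152 / 95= 12.13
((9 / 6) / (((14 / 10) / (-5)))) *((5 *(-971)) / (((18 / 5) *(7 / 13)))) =7889375 / 588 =13417.30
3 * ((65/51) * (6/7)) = 390/119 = 3.28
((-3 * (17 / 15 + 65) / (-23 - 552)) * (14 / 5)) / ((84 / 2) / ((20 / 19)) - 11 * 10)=-27776 / 2015375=-0.01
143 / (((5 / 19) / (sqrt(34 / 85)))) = 2717 * sqrt(10) / 25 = 343.68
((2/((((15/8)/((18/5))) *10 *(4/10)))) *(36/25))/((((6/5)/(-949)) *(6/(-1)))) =22776/125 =182.21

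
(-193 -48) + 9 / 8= -1919 / 8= -239.88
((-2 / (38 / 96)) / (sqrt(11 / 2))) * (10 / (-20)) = 48 * sqrt(22) / 209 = 1.08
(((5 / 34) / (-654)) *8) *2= -20 / 5559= -0.00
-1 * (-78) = 78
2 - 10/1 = -8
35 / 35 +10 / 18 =14 / 9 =1.56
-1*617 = -617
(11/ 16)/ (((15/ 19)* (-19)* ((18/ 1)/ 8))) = -11/ 540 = -0.02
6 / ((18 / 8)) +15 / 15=11 / 3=3.67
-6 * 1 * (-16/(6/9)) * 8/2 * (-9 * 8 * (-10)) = 414720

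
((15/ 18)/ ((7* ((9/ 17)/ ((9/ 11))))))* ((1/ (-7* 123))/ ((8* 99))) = -85/ 315043344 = -0.00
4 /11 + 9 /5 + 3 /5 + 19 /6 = 1957 /330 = 5.93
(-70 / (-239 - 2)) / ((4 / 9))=315 / 482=0.65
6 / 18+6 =19 / 3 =6.33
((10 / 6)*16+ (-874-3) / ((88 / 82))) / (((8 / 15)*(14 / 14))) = -521755 / 352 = -1482.26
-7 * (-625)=4375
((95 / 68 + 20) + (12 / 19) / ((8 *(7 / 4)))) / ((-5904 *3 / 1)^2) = 21547 / 315248661504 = 0.00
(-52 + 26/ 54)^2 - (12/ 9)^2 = 2652.38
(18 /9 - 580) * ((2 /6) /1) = -578 /3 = -192.67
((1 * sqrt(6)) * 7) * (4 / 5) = 28 * sqrt(6) / 5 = 13.72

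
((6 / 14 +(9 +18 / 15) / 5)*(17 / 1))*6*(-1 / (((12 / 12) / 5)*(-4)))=11016 / 35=314.74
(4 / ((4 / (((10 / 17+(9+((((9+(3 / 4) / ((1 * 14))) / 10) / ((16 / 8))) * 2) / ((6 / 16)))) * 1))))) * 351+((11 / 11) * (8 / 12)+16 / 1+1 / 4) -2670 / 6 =27023483 / 7140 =3784.80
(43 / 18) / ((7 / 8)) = 172 / 63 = 2.73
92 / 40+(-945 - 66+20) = -9887 / 10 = -988.70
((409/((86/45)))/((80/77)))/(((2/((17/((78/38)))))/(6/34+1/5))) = 1795101/5590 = 321.13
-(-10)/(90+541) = 10/631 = 0.02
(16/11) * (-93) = -1488/11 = -135.27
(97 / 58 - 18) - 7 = -1353 / 58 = -23.33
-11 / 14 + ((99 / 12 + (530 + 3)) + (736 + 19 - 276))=28545 / 28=1019.46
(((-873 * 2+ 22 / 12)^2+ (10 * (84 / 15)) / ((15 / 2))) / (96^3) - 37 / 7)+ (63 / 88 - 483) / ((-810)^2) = -1.85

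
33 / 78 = 11 / 26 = 0.42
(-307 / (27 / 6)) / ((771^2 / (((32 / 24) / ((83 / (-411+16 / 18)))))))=9065096 / 11989280529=0.00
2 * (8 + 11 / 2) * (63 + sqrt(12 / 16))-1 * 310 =27 * sqrt(3) / 2 + 1391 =1414.38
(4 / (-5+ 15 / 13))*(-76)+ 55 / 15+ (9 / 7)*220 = 191921 / 525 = 365.56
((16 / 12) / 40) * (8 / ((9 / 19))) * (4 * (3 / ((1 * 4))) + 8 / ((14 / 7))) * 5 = 532 / 27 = 19.70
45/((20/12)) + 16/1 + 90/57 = 847/19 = 44.58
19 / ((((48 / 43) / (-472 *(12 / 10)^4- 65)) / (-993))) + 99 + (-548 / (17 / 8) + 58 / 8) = 2998936366783 / 170000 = 17640802.16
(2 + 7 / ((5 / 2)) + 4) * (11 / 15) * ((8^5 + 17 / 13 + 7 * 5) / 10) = 34400784 / 1625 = 21169.71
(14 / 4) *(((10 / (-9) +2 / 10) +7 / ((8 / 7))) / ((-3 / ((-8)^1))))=13139 / 270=48.66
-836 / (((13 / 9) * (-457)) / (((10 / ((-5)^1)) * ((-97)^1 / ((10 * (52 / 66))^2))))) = 198695673 / 50201450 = 3.96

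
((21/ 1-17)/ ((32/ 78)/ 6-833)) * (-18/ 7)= 8424/ 682171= 0.01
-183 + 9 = -174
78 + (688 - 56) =710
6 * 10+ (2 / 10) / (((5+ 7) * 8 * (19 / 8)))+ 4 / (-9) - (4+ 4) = 176323 / 3420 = 51.56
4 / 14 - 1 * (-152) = 1066 / 7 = 152.29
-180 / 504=-5 / 14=-0.36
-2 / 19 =-0.11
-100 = -100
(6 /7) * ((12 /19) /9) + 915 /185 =24635 /4921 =5.01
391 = 391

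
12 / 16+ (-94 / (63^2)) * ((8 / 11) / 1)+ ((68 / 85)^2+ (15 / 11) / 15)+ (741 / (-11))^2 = 218000542211 / 48024900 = 4539.32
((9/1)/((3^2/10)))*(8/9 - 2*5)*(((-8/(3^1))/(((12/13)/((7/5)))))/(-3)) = -29848/243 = -122.83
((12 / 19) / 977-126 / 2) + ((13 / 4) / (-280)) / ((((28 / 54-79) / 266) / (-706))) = -10986414747 / 121030760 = -90.77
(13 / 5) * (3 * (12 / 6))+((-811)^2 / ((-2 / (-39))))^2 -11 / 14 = 23029296708327709 / 140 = 164494976488055.06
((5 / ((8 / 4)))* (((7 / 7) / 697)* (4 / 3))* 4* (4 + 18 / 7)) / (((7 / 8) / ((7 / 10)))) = 1472 / 14637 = 0.10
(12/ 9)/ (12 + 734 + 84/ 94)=47/ 26328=0.00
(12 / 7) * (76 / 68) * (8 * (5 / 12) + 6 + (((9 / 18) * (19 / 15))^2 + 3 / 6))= 175009 / 8925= 19.61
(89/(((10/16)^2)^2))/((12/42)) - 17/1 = 1265279/625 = 2024.45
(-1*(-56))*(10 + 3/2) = 644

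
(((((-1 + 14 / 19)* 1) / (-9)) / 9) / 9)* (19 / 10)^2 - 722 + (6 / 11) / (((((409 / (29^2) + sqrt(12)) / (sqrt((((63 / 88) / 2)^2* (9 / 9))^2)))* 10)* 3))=-7460709008303714873 / 10333409250827520 + 2807198289* sqrt(3) / 7087386317440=-722.00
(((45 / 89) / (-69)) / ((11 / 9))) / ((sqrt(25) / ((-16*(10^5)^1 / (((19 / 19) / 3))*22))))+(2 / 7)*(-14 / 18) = 2332795906 / 18423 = 126624.11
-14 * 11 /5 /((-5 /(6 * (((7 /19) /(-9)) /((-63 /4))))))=0.10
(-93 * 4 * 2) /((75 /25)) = -248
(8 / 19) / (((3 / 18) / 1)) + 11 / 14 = 881 / 266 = 3.31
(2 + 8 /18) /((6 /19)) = 209 /27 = 7.74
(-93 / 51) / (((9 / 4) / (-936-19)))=118420 / 153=773.99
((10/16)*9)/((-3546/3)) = -15/3152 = -0.00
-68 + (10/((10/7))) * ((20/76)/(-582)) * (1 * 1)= -68.00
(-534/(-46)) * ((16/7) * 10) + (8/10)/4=265.54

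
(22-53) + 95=64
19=19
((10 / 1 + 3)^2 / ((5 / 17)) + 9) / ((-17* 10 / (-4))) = 5836 / 425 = 13.73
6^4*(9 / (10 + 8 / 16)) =7776 / 7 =1110.86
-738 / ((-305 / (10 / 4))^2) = -369 / 7442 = -0.05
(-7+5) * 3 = -6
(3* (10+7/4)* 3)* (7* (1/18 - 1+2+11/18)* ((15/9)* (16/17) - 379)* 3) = -94993815/68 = -1396967.87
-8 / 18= -4 / 9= -0.44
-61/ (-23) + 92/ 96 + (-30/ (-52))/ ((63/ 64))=210803/ 50232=4.20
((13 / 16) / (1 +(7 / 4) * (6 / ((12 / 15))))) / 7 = 13 / 1582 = 0.01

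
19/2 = 9.50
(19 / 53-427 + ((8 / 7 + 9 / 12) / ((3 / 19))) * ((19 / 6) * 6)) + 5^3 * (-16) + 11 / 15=-16310157 / 7420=-2198.13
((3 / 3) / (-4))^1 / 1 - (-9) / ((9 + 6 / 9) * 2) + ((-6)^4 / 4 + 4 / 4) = 37725 / 116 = 325.22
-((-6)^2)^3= -46656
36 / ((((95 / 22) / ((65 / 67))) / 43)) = 442728 / 1273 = 347.78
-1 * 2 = -2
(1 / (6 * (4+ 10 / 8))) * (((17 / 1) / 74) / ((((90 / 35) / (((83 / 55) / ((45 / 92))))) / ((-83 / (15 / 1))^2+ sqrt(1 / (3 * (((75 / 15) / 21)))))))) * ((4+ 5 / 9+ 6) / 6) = 616607 * sqrt(35) / 200274525+ 4247805623 / 9012353625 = 0.49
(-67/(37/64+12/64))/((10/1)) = -2144/245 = -8.75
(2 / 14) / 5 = 1 / 35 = 0.03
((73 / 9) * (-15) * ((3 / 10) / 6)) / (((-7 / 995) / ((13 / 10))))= 1124.11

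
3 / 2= 1.50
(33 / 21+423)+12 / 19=56552 / 133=425.20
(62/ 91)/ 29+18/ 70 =529/ 1885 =0.28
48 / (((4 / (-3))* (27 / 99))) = -132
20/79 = 0.25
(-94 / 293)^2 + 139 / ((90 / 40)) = 47811568 / 772641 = 61.88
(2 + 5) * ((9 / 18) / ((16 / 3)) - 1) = -203 / 32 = -6.34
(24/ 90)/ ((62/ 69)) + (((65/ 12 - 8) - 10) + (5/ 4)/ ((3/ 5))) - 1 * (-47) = 11407/ 310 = 36.80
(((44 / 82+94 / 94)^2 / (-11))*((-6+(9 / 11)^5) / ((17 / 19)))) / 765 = 7601906403 / 4303201389245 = 0.00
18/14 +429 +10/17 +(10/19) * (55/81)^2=6395365316/14834421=431.12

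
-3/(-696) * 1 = 1/232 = 0.00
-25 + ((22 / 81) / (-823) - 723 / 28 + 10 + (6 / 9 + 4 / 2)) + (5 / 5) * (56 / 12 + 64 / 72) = -60849121 / 1866564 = -32.60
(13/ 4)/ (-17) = -13/ 68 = -0.19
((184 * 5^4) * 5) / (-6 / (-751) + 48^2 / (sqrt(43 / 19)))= -9284237500 / 4740423892863 + 20755236800000 * sqrt(817) / 1580141297621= 375.44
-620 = -620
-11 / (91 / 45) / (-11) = 45 / 91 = 0.49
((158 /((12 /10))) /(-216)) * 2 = -395 /324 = -1.22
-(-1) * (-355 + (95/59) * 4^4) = 3375/59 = 57.20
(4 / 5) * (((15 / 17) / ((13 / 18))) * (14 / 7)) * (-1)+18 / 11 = -774 / 2431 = -0.32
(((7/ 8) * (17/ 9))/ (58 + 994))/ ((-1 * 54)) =-119/ 4090176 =-0.00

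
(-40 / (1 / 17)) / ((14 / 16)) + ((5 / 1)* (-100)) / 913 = -4970220 / 6391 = -777.69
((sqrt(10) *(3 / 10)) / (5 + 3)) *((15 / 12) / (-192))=-sqrt(10) / 4096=-0.00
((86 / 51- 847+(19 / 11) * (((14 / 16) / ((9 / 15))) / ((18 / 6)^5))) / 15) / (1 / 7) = -6453120233 / 16358760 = -394.47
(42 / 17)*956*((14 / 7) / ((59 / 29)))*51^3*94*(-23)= -39287326198176 / 59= -665886884714.85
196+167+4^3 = 427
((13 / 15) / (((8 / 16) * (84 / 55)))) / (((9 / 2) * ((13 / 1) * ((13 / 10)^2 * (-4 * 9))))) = -275 / 862407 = -0.00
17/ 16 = 1.06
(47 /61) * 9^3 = 34263 /61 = 561.69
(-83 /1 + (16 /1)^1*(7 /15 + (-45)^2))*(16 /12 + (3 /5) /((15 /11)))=64487311 /1125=57322.05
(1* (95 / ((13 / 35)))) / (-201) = -3325 / 2613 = -1.27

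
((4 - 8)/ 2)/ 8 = -1/ 4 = -0.25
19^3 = 6859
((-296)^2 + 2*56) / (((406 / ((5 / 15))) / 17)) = 745688 / 609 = 1224.45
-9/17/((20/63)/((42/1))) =-11907/170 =-70.04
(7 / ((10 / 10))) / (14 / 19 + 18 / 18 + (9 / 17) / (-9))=2261 / 542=4.17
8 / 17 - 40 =-672 / 17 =-39.53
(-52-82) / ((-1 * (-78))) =-67 / 39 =-1.72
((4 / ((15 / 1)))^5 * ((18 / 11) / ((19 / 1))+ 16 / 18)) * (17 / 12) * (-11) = -7981568 / 389559375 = -0.02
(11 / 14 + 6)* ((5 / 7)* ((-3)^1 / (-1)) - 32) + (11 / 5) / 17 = -1686597 / 8330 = -202.47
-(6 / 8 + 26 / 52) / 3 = -5 / 12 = -0.42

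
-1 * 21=-21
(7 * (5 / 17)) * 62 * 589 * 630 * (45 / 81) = 447345500 / 17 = 26314441.18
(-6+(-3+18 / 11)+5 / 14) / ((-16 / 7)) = 1079 / 352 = 3.07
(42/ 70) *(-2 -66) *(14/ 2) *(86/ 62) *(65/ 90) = -133042/ 465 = -286.11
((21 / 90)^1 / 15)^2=49 / 202500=0.00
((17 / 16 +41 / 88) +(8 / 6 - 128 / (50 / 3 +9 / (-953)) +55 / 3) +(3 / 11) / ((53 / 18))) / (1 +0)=18128934677 / 1332682032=13.60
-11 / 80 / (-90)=11 / 7200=0.00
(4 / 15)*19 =76 / 15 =5.07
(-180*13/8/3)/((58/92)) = -154.66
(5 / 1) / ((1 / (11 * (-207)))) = -11385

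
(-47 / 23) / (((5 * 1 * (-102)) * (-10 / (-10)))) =47 / 11730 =0.00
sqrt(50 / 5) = sqrt(10) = 3.16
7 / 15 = 0.47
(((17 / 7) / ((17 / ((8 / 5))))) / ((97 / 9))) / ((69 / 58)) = 1392 / 78085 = 0.02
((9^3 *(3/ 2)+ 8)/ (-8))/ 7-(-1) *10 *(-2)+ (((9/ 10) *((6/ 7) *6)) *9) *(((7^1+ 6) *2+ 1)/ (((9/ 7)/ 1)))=467673/ 560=835.13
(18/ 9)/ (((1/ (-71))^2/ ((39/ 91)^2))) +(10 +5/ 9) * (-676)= -2330138/ 441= -5283.76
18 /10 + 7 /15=34 /15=2.27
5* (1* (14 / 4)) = 35 / 2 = 17.50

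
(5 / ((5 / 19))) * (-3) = -57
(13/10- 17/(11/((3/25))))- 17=-8737/550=-15.89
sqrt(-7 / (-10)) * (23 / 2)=23 * sqrt(70) / 20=9.62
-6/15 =-2/5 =-0.40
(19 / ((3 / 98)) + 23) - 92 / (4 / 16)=827 / 3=275.67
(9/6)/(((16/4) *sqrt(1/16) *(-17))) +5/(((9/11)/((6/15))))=2.36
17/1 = 17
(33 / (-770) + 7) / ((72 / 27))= 1461 / 560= 2.61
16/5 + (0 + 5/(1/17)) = 441/5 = 88.20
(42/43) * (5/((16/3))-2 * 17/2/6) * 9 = -5733/344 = -16.67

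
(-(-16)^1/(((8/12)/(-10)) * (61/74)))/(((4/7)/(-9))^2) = -4405590/61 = -72222.79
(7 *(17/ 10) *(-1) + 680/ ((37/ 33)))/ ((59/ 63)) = 13859811/ 21830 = 634.90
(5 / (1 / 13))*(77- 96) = -1235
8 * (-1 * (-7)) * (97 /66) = 2716 /33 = 82.30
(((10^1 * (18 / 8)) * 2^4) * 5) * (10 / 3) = 6000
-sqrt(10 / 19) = -sqrt(190) / 19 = -0.73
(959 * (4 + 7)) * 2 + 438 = 21536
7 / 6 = 1.17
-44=-44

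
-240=-240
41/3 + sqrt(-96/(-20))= 2 * sqrt(30)/5 + 41/3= 15.86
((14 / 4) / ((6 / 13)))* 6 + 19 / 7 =675 / 14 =48.21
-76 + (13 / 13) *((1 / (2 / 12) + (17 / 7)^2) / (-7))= -26651 / 343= -77.70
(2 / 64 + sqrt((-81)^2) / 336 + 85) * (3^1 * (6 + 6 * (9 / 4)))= 2234817 / 448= 4988.43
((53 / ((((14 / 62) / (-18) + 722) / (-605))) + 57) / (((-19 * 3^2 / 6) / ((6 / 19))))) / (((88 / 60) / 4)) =-608551560 / 1599792799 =-0.38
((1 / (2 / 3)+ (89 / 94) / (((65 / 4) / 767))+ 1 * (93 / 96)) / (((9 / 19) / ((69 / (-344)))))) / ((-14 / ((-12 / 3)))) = -154972873 / 27162240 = -5.71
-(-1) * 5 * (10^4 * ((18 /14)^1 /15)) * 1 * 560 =2400000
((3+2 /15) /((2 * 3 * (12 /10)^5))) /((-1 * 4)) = -29375 /559872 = -0.05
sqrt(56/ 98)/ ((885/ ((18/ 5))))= 12 * sqrt(7)/ 10325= 0.00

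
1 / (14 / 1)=0.07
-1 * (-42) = 42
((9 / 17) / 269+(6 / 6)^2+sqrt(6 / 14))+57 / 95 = sqrt(21) / 7+36629 / 22865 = 2.26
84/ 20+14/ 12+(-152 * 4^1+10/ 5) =-18019/ 30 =-600.63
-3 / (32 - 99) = 3 / 67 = 0.04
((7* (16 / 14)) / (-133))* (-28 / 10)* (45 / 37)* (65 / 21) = 3120 / 4921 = 0.63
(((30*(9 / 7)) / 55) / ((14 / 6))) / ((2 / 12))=972 / 539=1.80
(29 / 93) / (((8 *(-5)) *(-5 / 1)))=29 / 18600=0.00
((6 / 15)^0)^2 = 1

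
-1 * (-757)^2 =-573049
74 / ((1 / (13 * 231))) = 222222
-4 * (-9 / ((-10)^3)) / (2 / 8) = -0.14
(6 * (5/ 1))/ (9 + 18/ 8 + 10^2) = 24/ 89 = 0.27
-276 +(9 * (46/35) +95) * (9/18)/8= -150821/560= -269.32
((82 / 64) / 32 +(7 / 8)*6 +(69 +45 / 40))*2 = 77225 / 512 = 150.83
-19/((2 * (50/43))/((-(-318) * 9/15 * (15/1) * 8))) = -4676508/25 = -187060.32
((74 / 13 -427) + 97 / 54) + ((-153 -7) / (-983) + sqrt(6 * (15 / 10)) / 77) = -22280053589 / 53135082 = -419.31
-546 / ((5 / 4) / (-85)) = 37128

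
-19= -19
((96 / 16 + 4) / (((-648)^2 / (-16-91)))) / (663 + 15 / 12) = -535 / 139460616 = -0.00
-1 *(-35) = 35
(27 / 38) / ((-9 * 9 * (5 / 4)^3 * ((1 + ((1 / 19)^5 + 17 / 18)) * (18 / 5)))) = -4170272 / 6499761225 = -0.00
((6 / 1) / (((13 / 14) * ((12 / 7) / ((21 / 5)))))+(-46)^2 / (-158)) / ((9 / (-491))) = -133.03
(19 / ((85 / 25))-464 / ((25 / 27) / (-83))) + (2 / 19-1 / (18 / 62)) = 3022931818 / 72675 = 41595.21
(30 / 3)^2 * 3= 300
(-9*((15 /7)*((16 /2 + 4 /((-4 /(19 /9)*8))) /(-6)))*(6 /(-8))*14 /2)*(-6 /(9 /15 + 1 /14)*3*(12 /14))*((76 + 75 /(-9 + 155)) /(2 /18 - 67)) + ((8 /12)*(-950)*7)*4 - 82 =-2106452267557 /99142176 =-21246.78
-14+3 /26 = -361 /26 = -13.88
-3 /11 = -0.27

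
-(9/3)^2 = -9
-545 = -545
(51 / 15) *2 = 34 / 5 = 6.80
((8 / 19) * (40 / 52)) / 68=20 / 4199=0.00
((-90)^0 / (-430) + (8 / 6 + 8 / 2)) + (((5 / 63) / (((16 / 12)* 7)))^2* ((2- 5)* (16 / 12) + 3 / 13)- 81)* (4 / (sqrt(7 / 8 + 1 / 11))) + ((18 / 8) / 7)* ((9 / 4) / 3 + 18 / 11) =692251 / 113520- 7429993* sqrt(1870) / 974610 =-323.57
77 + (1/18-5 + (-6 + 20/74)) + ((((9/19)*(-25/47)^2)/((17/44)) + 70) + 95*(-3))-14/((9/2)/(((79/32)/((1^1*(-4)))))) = -1113152735177/7603130592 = -146.41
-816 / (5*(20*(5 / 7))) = -1428 / 125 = -11.42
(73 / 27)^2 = 5329 / 729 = 7.31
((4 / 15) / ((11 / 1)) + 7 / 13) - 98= -209003 / 2145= -97.44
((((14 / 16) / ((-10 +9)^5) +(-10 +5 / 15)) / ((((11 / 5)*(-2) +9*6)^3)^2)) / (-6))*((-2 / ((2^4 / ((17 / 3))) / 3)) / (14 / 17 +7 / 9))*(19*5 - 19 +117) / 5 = -0.00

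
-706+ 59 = -647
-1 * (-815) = 815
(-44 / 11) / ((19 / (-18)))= 72 / 19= 3.79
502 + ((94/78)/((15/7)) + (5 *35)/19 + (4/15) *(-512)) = 4170788/11115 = 375.24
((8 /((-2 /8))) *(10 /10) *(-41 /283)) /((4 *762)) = 164 /107823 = 0.00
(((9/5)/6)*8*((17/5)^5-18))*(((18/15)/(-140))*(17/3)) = -19869702/390625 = -50.87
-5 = -5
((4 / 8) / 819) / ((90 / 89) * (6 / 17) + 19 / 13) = 1513 / 4506642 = 0.00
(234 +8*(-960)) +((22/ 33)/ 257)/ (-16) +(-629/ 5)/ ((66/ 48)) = -2557018471/ 339240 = -7537.49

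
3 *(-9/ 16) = -27/ 16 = -1.69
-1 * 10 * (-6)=60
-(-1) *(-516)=-516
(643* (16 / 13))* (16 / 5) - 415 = 2117.43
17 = 17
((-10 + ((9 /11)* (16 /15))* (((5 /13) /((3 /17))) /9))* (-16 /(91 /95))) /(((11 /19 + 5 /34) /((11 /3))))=12370228160 /14980329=825.76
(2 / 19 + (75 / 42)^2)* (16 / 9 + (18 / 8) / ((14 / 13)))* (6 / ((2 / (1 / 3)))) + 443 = 95041479 / 208544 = 455.74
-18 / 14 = -9 / 7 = -1.29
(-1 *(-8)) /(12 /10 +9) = 40 /51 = 0.78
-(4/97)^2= -16/9409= -0.00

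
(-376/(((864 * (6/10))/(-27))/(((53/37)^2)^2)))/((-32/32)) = -1854263035/22489932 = -82.45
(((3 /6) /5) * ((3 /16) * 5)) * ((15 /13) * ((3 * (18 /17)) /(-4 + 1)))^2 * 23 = 1257525 /390728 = 3.22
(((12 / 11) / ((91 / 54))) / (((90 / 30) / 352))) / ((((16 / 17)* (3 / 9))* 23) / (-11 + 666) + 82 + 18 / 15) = 14430960 / 15809339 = 0.91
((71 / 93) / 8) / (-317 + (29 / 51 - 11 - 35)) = -1207 / 4584032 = -0.00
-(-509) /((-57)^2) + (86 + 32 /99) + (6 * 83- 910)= -3877921 /11913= -325.52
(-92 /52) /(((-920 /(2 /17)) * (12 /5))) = 1 /10608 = 0.00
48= 48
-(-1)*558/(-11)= -558/11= -50.73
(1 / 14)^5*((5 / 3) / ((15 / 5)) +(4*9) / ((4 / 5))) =205 / 2420208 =0.00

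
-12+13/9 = -10.56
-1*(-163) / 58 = 163 / 58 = 2.81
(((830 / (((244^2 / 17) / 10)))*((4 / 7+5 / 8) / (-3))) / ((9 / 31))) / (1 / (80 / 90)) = -73266175 / 25317684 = -2.89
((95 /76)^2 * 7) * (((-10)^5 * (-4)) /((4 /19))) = 20781250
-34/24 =-17/12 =-1.42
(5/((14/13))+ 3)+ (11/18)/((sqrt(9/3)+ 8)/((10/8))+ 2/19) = 59271103/7656516 - 19855 * sqrt(3)/1640682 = 7.72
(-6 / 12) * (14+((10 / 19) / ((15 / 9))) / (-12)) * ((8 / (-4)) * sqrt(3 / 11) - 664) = 531 * sqrt(33) / 418+88146 / 19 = 4646.56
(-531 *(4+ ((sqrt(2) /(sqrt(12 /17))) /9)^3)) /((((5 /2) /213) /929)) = -840581496 /5 - 66156877 *sqrt(102) /2430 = -168391258.75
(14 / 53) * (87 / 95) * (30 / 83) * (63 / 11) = 0.50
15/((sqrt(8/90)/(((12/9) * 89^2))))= 237630 * sqrt(5)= 531356.83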